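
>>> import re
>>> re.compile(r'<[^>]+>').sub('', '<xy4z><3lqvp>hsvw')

'hsvw'

Matches: at [0:6] → '<xy4z>'; at [6:13] → '<3lqvp>'.
Every occurrence is swapped for ''.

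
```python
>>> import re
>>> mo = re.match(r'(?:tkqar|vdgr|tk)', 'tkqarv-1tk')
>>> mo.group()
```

'tkqar'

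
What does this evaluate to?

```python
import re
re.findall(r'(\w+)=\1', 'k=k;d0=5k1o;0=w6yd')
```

`\1` has to match the exact text group 1 already captured.
Matches: at [0:3] match 'k=k', group 1 = 'k'.
One capturing group, so `findall` returns just the captured substring from the one match — 1 in all.

['k']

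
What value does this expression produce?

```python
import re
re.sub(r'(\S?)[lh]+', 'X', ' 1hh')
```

' X'

This matches optionally a non-whitespace character (captured); then one or more of one of [lh].
Matches: at [1:4] → '1hh'.
Each match is replaced by 'X'.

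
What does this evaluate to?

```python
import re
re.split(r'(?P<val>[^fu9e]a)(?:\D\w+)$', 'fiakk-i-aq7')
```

['fiakk-i', '-a', '']

Pattern: any character except [fu9e], then the literal 'a' (captured as 'val'); then a non-digit, then one or more of a word character (non-capturing group); then anchored at the end.
With a capturing group present, the delimiter's captured portion is kept in the result list.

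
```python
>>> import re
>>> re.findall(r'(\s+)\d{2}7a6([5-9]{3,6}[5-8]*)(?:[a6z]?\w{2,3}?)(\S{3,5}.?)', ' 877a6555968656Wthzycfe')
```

[(' ', '555968656', 'hzycfe')]

The pattern matches one or more of whitespace (captured); then exactly 2 of a digit, then the literal '7a6'; then 3 to 6 of a character in [5-9], then zero or more of a character in [5-8] (captured); then optionally one of [a6z], then 2 to 3 of a word character (lazy) (non-capturing group); then 3 to 5 of a non-whitespace character, then optionally any character (captured).
Lazy quantifiers expand one character at a time until the remainder of the pattern can match.
Walking the string: at [0:23] match ' 877a6555968656Wthzycfe', groups = (' ', '555968656', 'hzycfe').
With 3 capturing groups, `findall` returns a 3-tuple per match.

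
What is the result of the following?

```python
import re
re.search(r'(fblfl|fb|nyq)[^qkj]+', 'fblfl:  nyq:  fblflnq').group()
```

'fblfl:  ny'

The match spans [0:10] → 'fblfl:  ny'.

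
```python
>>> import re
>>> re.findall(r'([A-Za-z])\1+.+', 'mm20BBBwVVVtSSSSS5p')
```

`\1` is not a pattern — it's the concrete string captured by group 1, re-applied verbatim.
Scanning left to right: at [0:19] match 'mm20BBBwVVVtSSSSS5p', group 1 = 'm'.
Because there's exactly one group, `findall` drops the full match and keeps group 1 from the one hit.

['m']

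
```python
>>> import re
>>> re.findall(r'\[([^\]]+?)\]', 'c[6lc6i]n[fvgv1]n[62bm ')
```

Because there's exactly one group, `findall` drops the full match and keeps group 1 from each hit.

['6lc6i', 'fvgv1']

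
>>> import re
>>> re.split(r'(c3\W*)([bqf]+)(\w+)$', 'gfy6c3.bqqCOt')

Pattern: the literal 'c3', then zero or more of a non-word character (captured); then one or more of one of [bqf] (captured); then one or more of a word character (captured); then anchored at the end.
Matches to split on: at [4:13] → 'c3.bqqCOt'.
`re.split` interleaves the captured-group text with the surrounding fragments.

['gfy6', 'c3.', 'bqq', 'COt', '']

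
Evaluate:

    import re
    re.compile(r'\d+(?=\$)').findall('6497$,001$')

['6497', '001']

The `(?=…)`/`(?<=…)` assertion just peeks at neighbouring text; it doesn't advance the match position.
`findall` yields the raw match text (2 of them) because the pattern has no groups.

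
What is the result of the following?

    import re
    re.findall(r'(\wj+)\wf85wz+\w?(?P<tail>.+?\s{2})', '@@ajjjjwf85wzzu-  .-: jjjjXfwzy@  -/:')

[('ajjjj', '-  ')]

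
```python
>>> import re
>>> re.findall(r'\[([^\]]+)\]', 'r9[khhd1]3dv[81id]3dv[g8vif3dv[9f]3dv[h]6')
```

Matches: at [2:9] match '[khhd1]', group 1 = 'khhd1'; at [12:18] match '[81id]', group 1 = '81id'; at [21:34] match '[g8vif3dv[9f]', group 1 = 'g8vif3dv[9f'; at [37:40] match '[h]', group 1 = 'h'.
Because there's exactly one group, `findall` drops the full match and keeps group 1 from each hit.

['khhd1', '81id', 'g8vif3dv[9f', 'h']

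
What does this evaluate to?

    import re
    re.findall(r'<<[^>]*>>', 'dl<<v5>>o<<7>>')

['<<v5>>', '<<7>>']

Matches: at [2:8] → '<<v5>>'; at [9:14] → '<<7>>'.
With no groups in the pattern, `findall` gives back each whole match — 2 here.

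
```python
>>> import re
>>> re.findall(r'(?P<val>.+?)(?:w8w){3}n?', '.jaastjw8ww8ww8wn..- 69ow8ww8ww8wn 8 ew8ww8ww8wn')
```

['.jaastj', '..- 69o', ' 8 e']

This matches one or more of any character (lazy) (captured as 'val'); then the literal 'w8w' repeated 3 times, then optionally the literal 'n'.
Walking the string: at [0:17] match '.jaastjw8ww8ww8wn', group 1 = '.jaastj'; at [17:34] match '..- 69ow8ww8ww8wn', group 1 = '..- 69o'; at [34:48] match ' 8 ew8ww8ww8wn', group 1 = ' 8 e'.
`findall` collects group 1 from each match (3 total).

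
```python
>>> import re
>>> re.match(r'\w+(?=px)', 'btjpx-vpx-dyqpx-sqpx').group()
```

Lookahead/lookbehind check context without consuming it, so the matched span excludes the asserted characters.
`re.match` only tries the pattern at the start of the string.
The match spans [0:3] → 'btj'.

'btj'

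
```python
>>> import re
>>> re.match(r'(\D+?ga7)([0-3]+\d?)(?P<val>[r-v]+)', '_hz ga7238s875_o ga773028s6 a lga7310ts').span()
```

(0, 11)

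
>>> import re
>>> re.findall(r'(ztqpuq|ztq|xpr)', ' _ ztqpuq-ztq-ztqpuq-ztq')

Alternation tries branches left to right and keeps the first one that lets the overall match succeed at that position.
Scanning left to right: at [3:9] match 'ztqpuq', group 1 = 'ztqpuq'; at [10:13] match 'ztq', group 1 = 'ztq'; at [14:20] match 'ztqpuq', group 1 = 'ztqpuq'; at [21:24] match 'ztq', group 1 = 'ztq'.
With a single group, `findall` returns only what that group captured — 4 items.

['ztqpuq', 'ztq', 'ztqpuq', 'ztq']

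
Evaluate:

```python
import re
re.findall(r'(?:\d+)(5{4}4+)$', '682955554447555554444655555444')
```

['5555444']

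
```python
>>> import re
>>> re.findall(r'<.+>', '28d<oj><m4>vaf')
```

['<oj><m4>']

`findall` yields the raw match text (1 of them) because the pattern has no groups.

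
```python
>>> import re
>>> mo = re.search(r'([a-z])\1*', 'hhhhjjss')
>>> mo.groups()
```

After group 1 captures some text, `\1` only succeeds where that same text appears again.
`search` walks the string left to right and returns the first match it finds.
The match spans [0:4] → 'hhhh'.
Captured: group 1 = 'h'.

('h',)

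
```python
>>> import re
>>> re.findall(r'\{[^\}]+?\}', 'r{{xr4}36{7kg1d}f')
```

['{{xr4}', '{7kg1d}']

Scanning left to right: at [1:7] → '{{xr4}'; at [9:16] → '{7kg1d}'.
No capturing groups, so `findall` returns the 2 full match strings.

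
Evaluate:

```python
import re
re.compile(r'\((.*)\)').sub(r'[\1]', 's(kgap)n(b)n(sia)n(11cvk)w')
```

The replacement refers to a captured group, so each match is rewritten using its own captured text.

's[kgap)n(b)n(sia)n(11cvk]w'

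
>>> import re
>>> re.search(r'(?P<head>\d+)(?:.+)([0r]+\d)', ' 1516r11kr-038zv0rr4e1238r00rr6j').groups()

('1516', 'r6')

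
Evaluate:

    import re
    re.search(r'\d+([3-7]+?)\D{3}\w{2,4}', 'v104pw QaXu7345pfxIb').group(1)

This matches one or more of a digit; then one or more of a character in [3-7] (lazy) (captured); then exactly 3 of a non-digit, then 2 to 4 of a word character.
`re.search` scans for the first position where the pattern succeeds.
The match spans [1:11] → '104pw QaXu'.
Captured: group 1 = '4'.

'4'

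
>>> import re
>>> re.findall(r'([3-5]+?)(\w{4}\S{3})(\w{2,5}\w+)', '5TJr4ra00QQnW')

This matches one or more of a character in [3-5] (lazy) (captured); then exactly 4 of a word character, then exactly 3 of a non-whitespace character (captured); then 2 to 5 of a word character, then one or more of a word character (captured).
With 3 capturing groups, `findall` returns a 3-tuple per match.

[('5', 'TJr4ra0', '0QQnW')]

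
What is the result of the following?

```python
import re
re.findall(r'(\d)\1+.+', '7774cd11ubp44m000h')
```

['7']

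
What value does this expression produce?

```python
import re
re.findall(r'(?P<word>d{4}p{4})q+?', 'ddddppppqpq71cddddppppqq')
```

['ddddpppp', 'ddddpppp']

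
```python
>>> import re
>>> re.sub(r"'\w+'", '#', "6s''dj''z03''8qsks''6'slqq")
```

Every occurrence is swapped for '#'.

"6s'####slqq"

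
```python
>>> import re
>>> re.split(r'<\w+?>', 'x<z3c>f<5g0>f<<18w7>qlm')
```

['x', 'f', 'f<', 'qlm']

`split` removes every match and returns the 4 fragments in between.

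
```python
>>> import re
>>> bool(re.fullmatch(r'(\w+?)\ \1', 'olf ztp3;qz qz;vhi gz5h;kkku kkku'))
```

False

A backreference is literal: `\1` must see the identical characters the first group matched.
`re.fullmatch` requires the pattern to consume the entire string.
Here the string isn't matched end-to-end, so the call returns None, and `bool(None)` is False.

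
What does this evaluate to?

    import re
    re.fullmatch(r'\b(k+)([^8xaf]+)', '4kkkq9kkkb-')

None

This matches a word boundary (`\b`, zero-width); then one or more of a literal 'k' (captured); then one or more of any character except [8xaf] (captured).
`re.fullmatch` requires the pattern to consume the entire string.
Here the pattern can't cover the whole string, so the call returns None.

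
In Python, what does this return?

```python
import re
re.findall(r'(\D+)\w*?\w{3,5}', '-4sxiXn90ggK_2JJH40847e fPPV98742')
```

This matches one or more of a non-digit (captured); then zero or more of a word character (lazy), then 3 to 5 of a word character.
With the lazy modifier that quantifier settles for the fewest repetitions that let the rest of the pattern succeed (the atoms after it are unaffected and can still be greedy).
Walking the string: at [0:6] match '-4sxiX', group 1 = '-'; at [6:12] match 'n90ggK', group 1 = 'n'; at [12:18] match '_2JJH4', group 1 = '_'; at [22:33] match 'e fPPV98742', group 1 = 'e fPPV'.
`findall` collects group 1 from each match (4 total).

['-', 'n', '_', 'e fPPV']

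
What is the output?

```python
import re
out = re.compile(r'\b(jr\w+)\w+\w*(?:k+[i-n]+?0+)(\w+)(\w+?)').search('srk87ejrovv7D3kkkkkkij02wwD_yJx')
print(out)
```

None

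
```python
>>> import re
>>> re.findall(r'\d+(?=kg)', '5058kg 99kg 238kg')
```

['5058', '99', '238']

Lookahead/lookbehind check context without consuming it, so the matched span excludes the asserted characters.
Since nothing is captured, `findall` lists the 3 matched substrings directly.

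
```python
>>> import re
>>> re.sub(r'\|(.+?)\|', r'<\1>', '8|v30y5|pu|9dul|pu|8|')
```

Matches: at [1:8] → '|v30y5|'; at [10:16] → '|9dul|'; at [18:21] → '|8|'.
The replacement refers to a captured group, so each match is rewritten using its own captured text.

'8<v30y5>pu<9dul>pu<8>'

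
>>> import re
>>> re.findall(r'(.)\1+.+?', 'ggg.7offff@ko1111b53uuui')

['g', 'f', '1', 'u']

After group 1 captures some text, `\1` only succeeds where that same text appears again.
Matches: at [0:4] match 'ggg.', group 1 = 'g'; at [6:11] match 'ffff@', group 1 = 'f'; at [13:18] match '1111b', group 1 = '1'; at [20:24] match 'uuui', group 1 = 'u'.
Because there's exactly one group, `findall` drops the full match and keeps group 1 from each hit.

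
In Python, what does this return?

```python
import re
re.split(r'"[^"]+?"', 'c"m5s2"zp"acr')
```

['c', 'zp"acr']

Matches to split on: at [1:7] → '"m5s2"'.
`split` removes every match and returns the 2 fragments in between.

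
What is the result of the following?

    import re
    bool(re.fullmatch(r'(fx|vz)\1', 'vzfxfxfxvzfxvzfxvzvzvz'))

False

`\1` has to match the exact text group 1 already captured.
`re.fullmatch` is like wrapping the pattern in `^…$` (in single-line mode).
Here the pattern can't cover the whole string, so the call returns None, and `bool(None)` is False.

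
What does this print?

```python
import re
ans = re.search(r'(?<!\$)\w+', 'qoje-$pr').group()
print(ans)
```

qoje

A negative assertion filters positions out without eating any characters.
Unlike `match`, `search` isn't anchored — it looks for the pattern anywhere in the string.
The match spans [0:4] → 'qoje'.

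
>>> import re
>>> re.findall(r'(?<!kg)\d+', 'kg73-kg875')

A negative assertion filters positions out without eating any characters.
No capturing groups, so `findall` returns the 2 full match strings.

['3', '75']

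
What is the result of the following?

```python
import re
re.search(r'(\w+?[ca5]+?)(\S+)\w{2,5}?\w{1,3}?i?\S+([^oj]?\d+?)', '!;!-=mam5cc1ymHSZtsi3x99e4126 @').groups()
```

The match spans [5:29] → 'mam5cc1ymHSZtsi3x99e4126'.
Captured: group 1 = 'ma', group 2 = 'm5cc1ymHSZtsi3x99', group 3 = '6'.

('ma', 'm5cc1ymHSZtsi3x99', '6')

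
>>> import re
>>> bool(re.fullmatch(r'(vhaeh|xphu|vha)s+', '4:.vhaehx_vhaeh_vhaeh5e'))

False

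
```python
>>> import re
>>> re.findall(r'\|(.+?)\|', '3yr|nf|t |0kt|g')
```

['nf', '0kt']

A `+?`/`*?`/`{m,n}?` starts at its minimum and grows only as far as needed for what follows to match.
Matches: at [3:7] match '|nf|', group 1 = 'nf'; at [9:14] match '|0kt|', group 1 = '0kt'.
Because there's exactly one group, `findall` drops the full match and keeps group 1 from each hit.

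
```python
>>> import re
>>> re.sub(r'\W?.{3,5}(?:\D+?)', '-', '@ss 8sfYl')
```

'-Yl'

A non-greedy quantifier consumes as few characters as it can — just enough that the remainder of the pattern still matches from where it stops; whatever follows it matches normally.
`sub` substitutes '-' at each match site.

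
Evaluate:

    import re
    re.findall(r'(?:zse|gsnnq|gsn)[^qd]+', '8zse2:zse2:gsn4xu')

['zse2:zse2:gsn4xu']

`findall` yields the raw match text (1 of them) because the pattern has no groups.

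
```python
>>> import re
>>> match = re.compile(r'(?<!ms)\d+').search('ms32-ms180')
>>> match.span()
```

The negative lookahead/lookbehind blocks any match where the forbidden context is present.
The match spans [3:4] → '2'.

(3, 4)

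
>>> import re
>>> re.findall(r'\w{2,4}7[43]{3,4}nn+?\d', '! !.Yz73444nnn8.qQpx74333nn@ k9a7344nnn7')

['Yz73444nnn8', 'k9a7344nnn7']

Pattern: 2 to 4 of a word character, then the literal '7'; then 3 to 4 of one of [43]; then the literal 'n', then one or more of a literal 'n' (lazy), then a digit.
Matches: at [4:15] → 'Yz73444nnn8'; at [29:40] → 'k9a7344nnn7'.
`findall` yields the raw match text (2 of them) because the pattern has no groups.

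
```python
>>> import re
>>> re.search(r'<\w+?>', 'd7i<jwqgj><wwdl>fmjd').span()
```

(3, 10)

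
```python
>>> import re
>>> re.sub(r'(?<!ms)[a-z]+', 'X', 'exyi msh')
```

A negative assertion filters positions out without eating any characters.
Matches: at [0:4] → 'exyi'; at [5:8] → 'msh'.
`sub` substitutes 'X' at each match site.

'X X'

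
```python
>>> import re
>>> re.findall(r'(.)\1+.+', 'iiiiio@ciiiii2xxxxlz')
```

['i']

The backreference `\1` re-matches whatever the first group consumed, character for character.
Because there's exactly one group, `findall` drops the full match and keeps group 1 from the one hit.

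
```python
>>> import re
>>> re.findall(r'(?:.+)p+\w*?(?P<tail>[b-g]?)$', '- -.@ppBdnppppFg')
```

Pattern: one or more of any character (non-capturing group); then one or more of a literal 'p', then zero or more of a word character (lazy); then optionally a character in [b-g] (captured as 'tail'); then anchored at the end.
The `?` after the quantifier makes it lazy — it takes as little as possible before letting the rest of the pattern try.
Scanning left to right: at [0:16] match '- -.@ppBdnppppFg', group 1 = 'g'.
With a single group, `findall` returns only what that group captured — 1 item.

['g']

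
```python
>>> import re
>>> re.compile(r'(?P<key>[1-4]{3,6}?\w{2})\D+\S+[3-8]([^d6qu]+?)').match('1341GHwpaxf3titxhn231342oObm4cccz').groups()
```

This matches 3 to 6 of a character in [1-4] (lazy), then exactly 2 of a word character (captured as 'key'); then one or more of a non-digit, then one or more of a non-whitespace character, then a character in [3-8]; then one or more of any character except [d6qu] (lazy) (captured).
`re.match` won't scan ahead — the pattern has to work from the very first character.
The match spans [0:30] → '1341GHwpaxf3titxhn231342oObm4c'.
Captured: group 1 = '1341G', group 2 = 'c'.

('1341G', 'c')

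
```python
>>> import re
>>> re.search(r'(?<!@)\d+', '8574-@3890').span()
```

The negative lookaround is zero-width — it rules out positions where the adjacent text would match, without consuming anything.
The match spans [0:4] → '8574'.

(0, 4)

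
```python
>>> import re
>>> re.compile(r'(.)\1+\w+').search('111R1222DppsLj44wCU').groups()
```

A backreference is literal: `\1` must see the identical characters the first group matched.
`search` walks the string left to right and returns the first match it finds.
The match spans [0:19] → '111R1222DppsLj44wCU'.
Captured: group 1 = '1'.

('1',)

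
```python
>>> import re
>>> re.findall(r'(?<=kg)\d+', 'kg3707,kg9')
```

Lookahead/lookbehind check context without consuming it, so the matched span excludes the asserted characters.
Scanning left to right: at [2:6] → '3707'; at [9:10] → '9'.
With no groups in the pattern, `findall` gives back each whole match — 2 here.

['3707', '9']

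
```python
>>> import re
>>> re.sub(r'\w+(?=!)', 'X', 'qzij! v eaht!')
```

Because the assertion is zero-width, the text it checks is not consumed and won't appear in the result.
Matches: at [0:4] → 'qzij'; at [8:12] → 'eaht'.
`sub` substitutes 'X' at each match site.

'X! v X!'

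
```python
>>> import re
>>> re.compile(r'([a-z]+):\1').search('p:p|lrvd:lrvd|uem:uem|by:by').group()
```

'p:p'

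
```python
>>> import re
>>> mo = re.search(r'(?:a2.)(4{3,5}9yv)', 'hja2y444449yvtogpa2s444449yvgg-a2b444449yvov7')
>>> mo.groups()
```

Pattern: the literal 'a2', then any character (non-capturing group); then 3 to 5 of a literal '4', then the literal '9yv' (captured).
Unlike `match`, `search` isn't anchored — it looks for the pattern anywhere in the string.
The match spans [2:13] → 'a2y444449yv'.
Captured: group 1 = '444449yv'.

('444449yv',)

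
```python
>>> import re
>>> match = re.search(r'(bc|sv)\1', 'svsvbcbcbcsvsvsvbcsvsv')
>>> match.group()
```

'svsv'

`\1` has to match the exact text group 1 already captured.
Unlike `match`, `search` isn't anchored — it looks for the pattern anywhere in the string.
The match spans [0:4] → 'svsv'.
Captured: group 1 = 'sv'.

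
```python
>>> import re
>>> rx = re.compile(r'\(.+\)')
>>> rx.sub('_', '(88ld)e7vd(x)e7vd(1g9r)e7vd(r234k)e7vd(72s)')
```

'_'

`sub` substitutes '_' at each match site.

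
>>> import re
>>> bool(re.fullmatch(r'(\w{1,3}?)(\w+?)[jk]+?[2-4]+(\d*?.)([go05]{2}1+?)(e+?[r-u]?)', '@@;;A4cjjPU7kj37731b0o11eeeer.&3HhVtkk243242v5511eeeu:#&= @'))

Pattern: 1 to 3 of a word character (lazy) (captured); then one or more of a word character (lazy) (captured); then one or more of one of [jk] (lazy), then one or more of a character in [2-4]; then zero or more of a digit (lazy), then any character (captured); then exactly 2 of one of [go05], then one or more of the literal '1' (lazy) (captured); then one or more of a literal 'e' (lazy), then optionally a character in [r-u] (captured).
`re.fullmatch` requires the pattern to consume the entire string.
Here the string isn't matched end-to-end, so the call returns None, and `bool(None)` is False.

False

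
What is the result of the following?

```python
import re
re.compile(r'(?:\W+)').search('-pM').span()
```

(0, 1)

This matches one or more of a non-word character (non-capturing group).
The match spans [0:1] → '-'.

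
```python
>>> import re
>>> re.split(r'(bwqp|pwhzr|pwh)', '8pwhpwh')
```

['8', 'pwh', '', 'pwh', '']

Matches to split on: at [1:4] → 'pwh'; at [4:7] → 'pwh'.
`re.split` interleaves the captured-group text with the surrounding fragments.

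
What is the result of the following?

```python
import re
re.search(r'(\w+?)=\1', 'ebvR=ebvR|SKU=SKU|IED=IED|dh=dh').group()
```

'ebvR=ebvR'

A backreference is literal: `\1` must see the identical characters the first group matched.
The match spans [0:9] → 'ebvR=ebvR'.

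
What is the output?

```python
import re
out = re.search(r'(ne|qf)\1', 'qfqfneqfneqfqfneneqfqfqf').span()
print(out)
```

A backreference is literal: `\1` must see the identical characters the first group matched.
The match spans [0:4] → 'qfqf'.

(0, 4)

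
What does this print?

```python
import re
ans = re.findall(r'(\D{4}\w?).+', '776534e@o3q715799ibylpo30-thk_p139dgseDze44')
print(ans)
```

['ibylp']

Pattern: exactly 4 of a non-digit, then optionally a word character (captured); then one or more of any character.
Matches: at [17:43] match 'ibylpo30-thk_p139dgseDze44', group 1 = 'ibylp'.
`findall` collects group 1 from the one match (1 total).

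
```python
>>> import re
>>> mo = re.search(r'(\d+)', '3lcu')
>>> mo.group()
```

'3'

Pattern: one or more of a digit (captured).
The match spans [0:1] → '3'.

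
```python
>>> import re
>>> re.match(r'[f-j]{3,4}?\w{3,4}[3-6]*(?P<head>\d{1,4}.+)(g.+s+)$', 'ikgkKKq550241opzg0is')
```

This matches 3 to 4 of a character in [f-j] (lazy), then 3 to 4 of a word character, then zero or more of a character in [3-6]; then 1 to 4 of a digit, then one or more of any character (captured as 'head'); then the literal 'g', then one or more of any character, then one or more of a literal 's' (captured); then anchored at the end.
`re.match` only tries the pattern at the start of the string.
Here the pattern fails at index 0, so the call returns None.

None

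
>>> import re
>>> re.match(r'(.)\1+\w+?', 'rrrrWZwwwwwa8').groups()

The match spans [0:5] → 'rrrrW'.
Captured: group 1 = 'r'.

('r',)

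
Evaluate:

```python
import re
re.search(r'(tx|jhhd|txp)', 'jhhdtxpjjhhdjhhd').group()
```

'jhhd'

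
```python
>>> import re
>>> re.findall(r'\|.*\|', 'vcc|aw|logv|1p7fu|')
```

['|aw|logv|1p7fu|']

With no groups in the pattern, `findall` gives back each whole match — 1 here.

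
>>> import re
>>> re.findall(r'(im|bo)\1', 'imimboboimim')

After group 1 captures some text, `\1` only succeeds where that same text appears again.
Matches: at [0:4] match 'imim', group 1 = 'im'; at [4:8] match 'bobo', group 1 = 'bo'; at [8:12] match 'imim', group 1 = 'im'.
Because there's exactly one group, `findall` drops the full match and keeps group 1 from each hit.

['im', 'bo', 'im']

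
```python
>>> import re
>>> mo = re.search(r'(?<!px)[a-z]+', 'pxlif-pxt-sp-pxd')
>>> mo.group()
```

'pxlif'

A negative assertion filters positions out without eating any characters.
`search` walks the string left to right and returns the first match it finds.
The match spans [0:5] → 'pxlif'.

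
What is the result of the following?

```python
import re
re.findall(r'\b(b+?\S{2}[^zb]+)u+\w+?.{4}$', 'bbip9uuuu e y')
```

['bbip9uu']

With a single group, `findall` returns only what that group captured — 1 item.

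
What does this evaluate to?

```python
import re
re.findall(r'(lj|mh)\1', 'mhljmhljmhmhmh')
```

['mh']

The backreference `\1` re-matches whatever the first group consumed, character for character.
Walking the string: at [8:12] match 'mhmh', group 1 = 'mh'.
Because there's exactly one group, `findall` drops the full match and keeps group 1 from the one hit.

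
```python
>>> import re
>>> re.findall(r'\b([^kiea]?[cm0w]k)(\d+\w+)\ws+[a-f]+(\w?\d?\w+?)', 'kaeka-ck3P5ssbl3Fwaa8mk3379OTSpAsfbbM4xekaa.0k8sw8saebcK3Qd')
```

[('-ck', '3P5ssbl3Fwaa8mk3379OTSp', 'M4x'), ('.0k', '8sw', 'K3Q')]

Pattern: a word boundary (`\b`, zero-width); then optionally any character except [kiea], then one of [cm0w], then a literal 'k' (captured); then one or more of a digit, then one or more of a word character (captured); then a word character, then one or more of a literal 's', then one or more of a character in [a-f]; then optionally a word character, then optionally a digit, then one or more of a word character (lazy) (captured).
The `?` after the quantifier makes it lazy — it takes as little as possible before letting the rest of the pattern try.
Matches: at [5:39] match '-ck3P5ssbl3Fwaa8mk3379OTSpAsfbbM4x', groups = ('-ck', '3P5ssbl3Fwaa8mk3379OTSp', 'M4x'); at [43:58] match '.0k8sw8saebcK3Q', groups = ('.0k', '8sw', 'K3Q').
With 3 capturing groups, `findall` returns a 3-tuple per match.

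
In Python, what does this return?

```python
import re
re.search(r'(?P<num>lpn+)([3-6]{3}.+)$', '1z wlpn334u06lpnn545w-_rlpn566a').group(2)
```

'334u06lpnn545w-_rlpn566a'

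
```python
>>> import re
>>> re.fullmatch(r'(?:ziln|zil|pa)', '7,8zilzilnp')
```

For `fullmatch`, every character of the input must be accounted for by the pattern.
Here the pattern can't cover the whole string, so the call returns None.

None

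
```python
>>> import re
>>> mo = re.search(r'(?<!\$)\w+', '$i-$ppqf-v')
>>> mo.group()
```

'pqf'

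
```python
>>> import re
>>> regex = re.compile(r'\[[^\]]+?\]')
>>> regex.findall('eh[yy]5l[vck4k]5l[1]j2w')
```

['[yy]', '[vck4k]', '[1]']

Matches: at [2:6] → '[yy]'; at [8:15] → '[vck4k]'; at [17:20] → '[1]'.
No capturing groups, so `findall` returns the 3 full match strings.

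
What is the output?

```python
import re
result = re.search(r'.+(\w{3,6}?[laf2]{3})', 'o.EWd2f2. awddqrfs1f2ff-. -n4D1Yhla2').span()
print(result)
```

The match spans [0:36] → 'o.EWd2f2. awddqrfs1f2ff-. -n4D1Yhla2'.

(0, 36)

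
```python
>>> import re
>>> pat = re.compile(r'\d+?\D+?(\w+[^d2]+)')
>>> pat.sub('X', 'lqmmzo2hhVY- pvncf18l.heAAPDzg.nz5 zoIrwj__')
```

Pattern: one or more of a digit (lazy), then one or more of a non-digit (lazy); then one or more of a word character, then one or more of any character except [d2] (captured).
Every occurrence is swapped for 'X'.

'lqmmzoX'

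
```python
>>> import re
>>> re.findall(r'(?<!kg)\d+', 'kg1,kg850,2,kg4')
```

['50', '2']

The negative lookaround is zero-width — it rules out positions where the adjacent text would match, without consuming anything.
Walking the string: at [7:9] → '50'; at [10:11] → '2'.
With no groups in the pattern, `findall` gives back each whole match — 2 here.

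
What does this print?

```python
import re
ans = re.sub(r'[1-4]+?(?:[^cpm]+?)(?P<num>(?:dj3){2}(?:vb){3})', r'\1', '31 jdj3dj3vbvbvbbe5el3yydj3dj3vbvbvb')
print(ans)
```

dj3dj3vbvbvbbe5eldj3dj3vbvbvb

Pattern: one or more of a character in [1-4] (lazy); then one or more of any character except [cpm] (lazy) (non-capturing group); then the literal 'dj3' repeated 2 times, then the literal 'vb' repeated 3 times (captured as 'num').
With the lazy modifier that quantifier settles for the fewest repetitions that let the rest of the pattern succeed (the atoms after it are unaffected and can still be greedy).
Matches: at [0:16] → '31 jdj3dj3vbvbvb'; at [21:36] → '3yydj3dj3vbvbvb'.
`\1` in the replacement pulls in group 1's text for each match.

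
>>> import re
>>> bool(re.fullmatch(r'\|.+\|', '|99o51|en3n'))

False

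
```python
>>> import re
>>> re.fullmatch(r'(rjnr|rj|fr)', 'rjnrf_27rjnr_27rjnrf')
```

`fullmatch` succeeds only if the pattern covers the string from start to end.
Here the pattern can't cover the whole string, so the call returns None.

None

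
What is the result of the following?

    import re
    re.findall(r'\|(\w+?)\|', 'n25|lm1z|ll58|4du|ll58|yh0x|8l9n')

['lm1z', '4du', 'yh0x']

Matches: at [3:9] match '|lm1z|', group 1 = 'lm1z'; at [13:18] match '|4du|', group 1 = '4du'; at [22:28] match '|yh0x|', group 1 = 'yh0x'.
One capturing group, so `findall` returns just the captured substring from each match — 3 in all.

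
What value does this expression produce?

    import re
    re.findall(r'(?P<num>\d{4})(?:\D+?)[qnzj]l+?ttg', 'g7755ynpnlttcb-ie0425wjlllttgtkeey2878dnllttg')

Pattern: exactly 4 of a digit (captured as 'num'); then one or more of a non-digit (lazy) (non-capturing group); then one of [qnzj], then one or more of a literal 'l' (lazy), then the literal 'ttg'.
Because there's exactly one group, `findall` drops the full match and keeps group 1 from each hit.

['0425', '2878']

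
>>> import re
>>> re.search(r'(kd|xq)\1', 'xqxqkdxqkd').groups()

The match spans [0:4] → 'xqxq'.
Captured: group 1 = 'xq'.

('xq',)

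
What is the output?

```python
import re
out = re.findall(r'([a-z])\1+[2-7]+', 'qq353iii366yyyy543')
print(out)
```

A backreference is literal: `\1` must see the identical characters the first group matched.
Matches: at [0:5] match 'qq353', group 1 = 'q'; at [5:11] match 'iii366', group 1 = 'i'; at [11:18] match 'yyyy543', group 1 = 'y'.
With a single group, `findall` returns only what that group captured — 3 items.

['q', 'i', 'y']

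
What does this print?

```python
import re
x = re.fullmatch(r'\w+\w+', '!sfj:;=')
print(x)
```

None

`fullmatch` succeeds only if the pattern covers the string from start to end.
Here there's no way to consume every character, so the call returns None.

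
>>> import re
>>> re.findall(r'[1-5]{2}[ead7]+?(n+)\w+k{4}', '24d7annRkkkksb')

This matches exactly 2 of a character in [1-5], then one or more of one of [ead7] (lazy); then one or more of a literal 'n' (captured); then one or more of a word character, then exactly 4 of the literal 'k'.
With a single group, `findall` returns only what that group captured — 1 item.

['nn']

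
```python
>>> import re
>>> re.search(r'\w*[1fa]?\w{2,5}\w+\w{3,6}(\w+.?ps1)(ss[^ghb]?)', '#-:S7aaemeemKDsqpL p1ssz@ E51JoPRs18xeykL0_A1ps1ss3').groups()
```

The pattern matches zero or more of a word character, then optionally one of [1fa]; then 2 to 5 of a word character, then one or more of a word character, then 3 to 6 of a word character; then one or more of a word character, then optionally any character, then the literal 'ps1' (captured); then the literal 'ss', then optionally any character except [ghb] (captured).
`re.search` tries every starting position until one works.
The match spans [26:51] → 'E51JoPRs18xeykL0_A1ps1ss3'.
Captured: group 1 = '1ps1', group 2 = 'ss3'.

('1ps1', 'ss3')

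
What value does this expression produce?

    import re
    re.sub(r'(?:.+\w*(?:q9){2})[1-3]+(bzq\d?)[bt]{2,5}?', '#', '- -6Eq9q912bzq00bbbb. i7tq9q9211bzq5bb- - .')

The pattern matches one or more of any character, then zero or more of a word character, then the literal 'q9' repeated 2 times (non-capturing group); then one or more of a character in [1-3]; then the literal 'bzq', then optionally a digit (captured); then 2 to 5 of one of [bt] (lazy).
`sub` substitutes '#' at each match site.

'#- - .'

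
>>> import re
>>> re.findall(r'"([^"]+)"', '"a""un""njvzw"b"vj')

Walking the string: at [0:3] match '"a"', group 1 = 'a'; at [3:7] match '"un"', group 1 = 'un'; at [7:14] match '"njvzw"', group 1 = 'njvzw'.
One capturing group, so `findall` returns just the captured substring from each match — 3 in all.

['a', 'un', 'njvzw']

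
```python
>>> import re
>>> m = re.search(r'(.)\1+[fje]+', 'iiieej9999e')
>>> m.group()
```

`\1` has to match the exact text group 1 already captured.
The match spans [0:6] → 'iiieej'.

'iiieej'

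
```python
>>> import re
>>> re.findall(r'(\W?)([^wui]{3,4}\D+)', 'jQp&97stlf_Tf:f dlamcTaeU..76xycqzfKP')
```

[('', 'jQp&'), ('', '97stlf_Tf:f dlamcTaeU..'), ('', '76xycqzfKP')]

This matches optionally a non-word character (captured); then 3 to 4 of any character except [wui], then one or more of a non-digit (captured).
Scanning left to right: at [0:4] match 'jQp&', groups = ('', 'jQp&'); at [4:27] match '97stlf_Tf:f dlamcTaeU..', groups = ('', '97stlf_Tf:f dlamcTaeU..'); at [27:37] match '76xycqzfKP', groups = ('', '76xycqzfKP').
`findall` packs the 2 group values into a tuple for every match.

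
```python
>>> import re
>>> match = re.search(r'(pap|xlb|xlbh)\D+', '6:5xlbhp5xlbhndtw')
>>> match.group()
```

`re.search` tries every starting position until one works.
The match spans [3:8] → 'xlbhp'.
Captured: group 1 = 'xlb'.

'xlbhp'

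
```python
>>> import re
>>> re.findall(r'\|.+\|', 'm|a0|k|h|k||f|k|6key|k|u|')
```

Matches: at [1:25] → '|a0|k|h|k||f|k|6key|k|u|'.
`findall` yields the raw match text (1 of them) because the pattern has no groups.

['|a0|k|h|k||f|k|6key|k|u|']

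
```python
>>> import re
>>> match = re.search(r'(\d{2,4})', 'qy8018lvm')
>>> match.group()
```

'8018'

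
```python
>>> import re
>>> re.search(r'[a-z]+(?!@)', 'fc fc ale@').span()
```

(0, 2)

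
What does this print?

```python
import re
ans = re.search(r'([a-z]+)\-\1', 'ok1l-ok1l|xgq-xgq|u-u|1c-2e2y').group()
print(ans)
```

xgq-xgq

A backreference is literal: `\1` must see the identical characters the first group matched.
Unlike `match`, `search` isn't anchored — it looks for the pattern anywhere in the string.
The match spans [10:17] → 'xgq-xgq'.
Captured: group 1 = 'xgq'.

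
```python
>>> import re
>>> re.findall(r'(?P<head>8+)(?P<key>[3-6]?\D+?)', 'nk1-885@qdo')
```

[('88', '5@')]

The pattern matches one or more of a literal '8' (captured as 'head'); then optionally a character in [3-6], then one or more of a non-digit (lazy) (captured as 'key').
Walking the string: at [4:8] match '885@', groups = ('88', '5@').
2 groups means the one result is a tuple of 2 captured strings — 1 here.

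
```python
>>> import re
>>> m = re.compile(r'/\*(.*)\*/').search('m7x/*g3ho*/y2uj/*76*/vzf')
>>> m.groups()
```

`search` walks the string left to right and returns the first match it finds.
The match spans [3:21] → '/*g3ho*/y2uj/*76*/'.
Captured: group 1 = 'g3ho*/y2uj/*76'.

('g3ho*/y2uj/*76',)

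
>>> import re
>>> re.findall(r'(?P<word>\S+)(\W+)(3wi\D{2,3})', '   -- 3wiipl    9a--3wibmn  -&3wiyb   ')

[('--', ' ', '3wiipl'), ('9a--3wibmn', '  -&', '3wiyb ')]

Multiple groups make `findall` return tuples — one 3-tuple for each match.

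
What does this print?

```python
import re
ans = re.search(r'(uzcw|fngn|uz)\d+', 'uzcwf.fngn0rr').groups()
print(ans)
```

('fngn',)

Unlike `match`, `search` isn't anchored — it looks for the pattern anywhere in the string.
The match spans [6:11] → 'fngn0'.
Captured: group 1 = 'fngn'.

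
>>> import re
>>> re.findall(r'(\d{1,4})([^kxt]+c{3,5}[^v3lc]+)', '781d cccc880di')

[('781', 'd cccc880di')]

Pattern: 1 to 4 of a digit (captured); then one or more of any character except [kxt], then 3 to 5 of the literal 'c', then one or more of any character except [v3lc] (captured).
Walking the string: at [0:14] match '781d cccc880di', groups = ('781', 'd cccc880di').
Multiple groups make `findall` return tuples — one 2-tuple for the one match.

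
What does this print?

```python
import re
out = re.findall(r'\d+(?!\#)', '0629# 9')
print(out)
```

['062', '9']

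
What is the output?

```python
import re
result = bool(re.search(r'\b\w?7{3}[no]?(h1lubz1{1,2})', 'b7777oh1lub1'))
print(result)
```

False

This matches a word boundary (`\b`, zero-width); then optionally a word character, then exactly 3 of a literal '7'; then optionally one of [no]; then the literal 'h1l', then the literal 'ubz', then 1 to 2 of a literal '1' (captured).
`re.search` tries every starting position until one works.
Here no position works, so the call returns None, and `bool(None)` is False.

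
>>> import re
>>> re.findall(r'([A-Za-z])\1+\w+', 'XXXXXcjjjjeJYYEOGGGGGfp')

['X']

A backreference is literal: `\1` must see the identical characters the first group matched.
Because there's exactly one group, `findall` drops the full match and keeps group 1 from the one hit.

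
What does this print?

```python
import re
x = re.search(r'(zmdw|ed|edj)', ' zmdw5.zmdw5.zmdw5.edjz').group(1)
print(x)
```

zmdw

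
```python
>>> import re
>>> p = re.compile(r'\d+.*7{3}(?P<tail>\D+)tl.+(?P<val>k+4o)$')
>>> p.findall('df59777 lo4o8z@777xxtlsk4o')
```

This matches one or more of a digit, then zero or more of any character, then exactly 3 of the literal '7'; then one or more of a non-digit (captured as 'tail'); then the literal 'tl', then one or more of any character; then one or more of the literal 'k', then the literal '4o' (captured as 'val'); then anchored at the end.
`findall` packs the 2 group values into a tuple for every match.

[('xx', 'k4o')]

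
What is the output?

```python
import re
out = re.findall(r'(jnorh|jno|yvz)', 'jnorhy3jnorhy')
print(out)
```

['jnorh', 'jnorh']

Alternation tries branches left to right and keeps the first one that lets the overall match succeed at that position.
Matches: at [0:5] match 'jnorh', group 1 = 'jnorh'; at [7:12] match 'jnorh', group 1 = 'jnorh'.
With a single group, `findall` returns only what that group captured — 2 items.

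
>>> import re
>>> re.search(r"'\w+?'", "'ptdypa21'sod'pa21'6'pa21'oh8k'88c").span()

Unlike `match`, `search` isn't anchored — it looks for the pattern anywhere in the string.
The match spans [0:10] → "'ptdypa21'".

(0, 10)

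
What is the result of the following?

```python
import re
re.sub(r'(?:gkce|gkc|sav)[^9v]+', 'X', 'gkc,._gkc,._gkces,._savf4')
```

`sub` substitutes 'X' at each match site.

'Xvf4'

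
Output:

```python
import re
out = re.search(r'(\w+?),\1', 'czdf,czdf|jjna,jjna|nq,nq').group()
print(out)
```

czdf,czdf

After group 1 captures some text, `\1` only succeeds where that same text appears again.
The match spans [0:9] → 'czdf,czdf'.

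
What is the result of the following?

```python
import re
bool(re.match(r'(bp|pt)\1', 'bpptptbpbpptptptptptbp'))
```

False

`\1` is not a pattern — it's the concrete string captured by group 1, re-applied verbatim.
With `match`, the pattern is implicitly anchored at the beginning.
Here position 0 doesn't satisfy it, so the call returns None, and `bool(None)` is False.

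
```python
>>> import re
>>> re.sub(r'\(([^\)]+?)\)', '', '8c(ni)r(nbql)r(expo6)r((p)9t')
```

Matches: at [2:6] → '(ni)'; at [7:13] → '(nbql)'; at [14:21] → '(expo6)'; at [22:26] → '((p)'.
Every occurrence is swapped for ''.

'8crrr9t'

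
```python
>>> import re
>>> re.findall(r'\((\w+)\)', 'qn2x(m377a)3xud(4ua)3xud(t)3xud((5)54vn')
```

['m377a', '4ua', 't', '5']

Because there's exactly one group, `findall` drops the full match and keeps group 1 from each hit.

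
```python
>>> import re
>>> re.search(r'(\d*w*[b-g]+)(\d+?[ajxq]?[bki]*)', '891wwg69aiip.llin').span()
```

(0, 7)

A `+?`/`*?`/`{m,n}?` starts at its minimum and grows only as far as needed for what follows to match.
The match spans [0:7] → '891wwg6'.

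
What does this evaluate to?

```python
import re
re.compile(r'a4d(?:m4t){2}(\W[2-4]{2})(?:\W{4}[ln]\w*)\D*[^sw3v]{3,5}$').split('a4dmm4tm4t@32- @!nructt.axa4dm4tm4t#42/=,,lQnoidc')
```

['a4dmm4tm4t@32- @!nructt.ax', '#42', '']

Pattern: the literal 'a4d', then the literal 'm4t' repeated 2 times; then a non-word character, then exactly 2 of a character in [2-4] (captured); then exactly 4 of a non-word character, then one of [ln], then zero or more of a word character (non-capturing group); then zero or more of a non-digit, then 3 to 5 of any character except [sw3v]; then anchored at the end.
With a capturing group present, the delimiter's captured portion is kept in the result list.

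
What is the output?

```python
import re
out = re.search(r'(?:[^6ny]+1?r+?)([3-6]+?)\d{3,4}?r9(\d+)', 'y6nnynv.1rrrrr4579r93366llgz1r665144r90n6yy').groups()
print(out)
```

The match spans [6:24] → 'v.1rrrrr4579r93366'.
Captured: group 1 = '4', group 2 = '3366'.

('4', '3366')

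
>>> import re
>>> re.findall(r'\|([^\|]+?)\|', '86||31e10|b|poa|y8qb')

['31e10', 'poa']

Walking the string: at [3:10] match '|31e10|', group 1 = '31e10'; at [11:16] match '|poa|', group 1 = 'poa'.
Because there's exactly one group, `findall` drops the full match and keeps group 1 from each hit.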